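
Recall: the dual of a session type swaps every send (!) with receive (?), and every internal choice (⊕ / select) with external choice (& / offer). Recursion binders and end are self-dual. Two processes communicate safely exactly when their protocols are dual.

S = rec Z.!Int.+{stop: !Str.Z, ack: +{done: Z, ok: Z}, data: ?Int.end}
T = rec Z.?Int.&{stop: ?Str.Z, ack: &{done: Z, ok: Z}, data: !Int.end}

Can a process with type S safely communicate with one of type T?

YES

rec Z | rec Z  ok (μ self-dual)
  !Int | ?Int  ok
    +{stop,ack,data} | &{stop,ack,data}  ok labels match
      • stop:
        !Str | ?Str  ok
          Z | Z  ok
      • ack:
        +{done,ok} | &{done,ok}  ok labels match
          • done:
            Z | Z  ok
          • ok:
            Z | Z  ok
      • data:
        ?Int | !Int  ok
          end | end  ok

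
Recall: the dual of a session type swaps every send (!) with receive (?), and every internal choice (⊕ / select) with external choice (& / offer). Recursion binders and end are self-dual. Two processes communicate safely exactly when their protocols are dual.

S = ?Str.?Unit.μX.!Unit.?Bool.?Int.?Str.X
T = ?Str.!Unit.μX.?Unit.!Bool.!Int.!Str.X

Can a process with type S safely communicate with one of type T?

?Str | ?Str  ✗ same direction on both sides — not dual

NO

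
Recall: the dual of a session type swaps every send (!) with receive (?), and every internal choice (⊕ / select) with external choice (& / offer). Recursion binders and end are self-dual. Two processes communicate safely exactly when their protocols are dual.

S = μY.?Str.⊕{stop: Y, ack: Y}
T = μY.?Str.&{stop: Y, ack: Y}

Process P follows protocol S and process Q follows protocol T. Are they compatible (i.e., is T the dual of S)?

NO

μY ‖ μY  match (μ self-dual)
  ?Str ‖ ?Str  ✗ same direction on both sides — not dual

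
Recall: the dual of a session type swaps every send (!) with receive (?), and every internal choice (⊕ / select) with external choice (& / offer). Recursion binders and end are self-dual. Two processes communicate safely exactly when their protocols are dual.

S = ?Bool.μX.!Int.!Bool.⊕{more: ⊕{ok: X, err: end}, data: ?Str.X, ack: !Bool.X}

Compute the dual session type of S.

?Bool ↦ !Bool
  μX ↦ μX  (rec unchanged)
    !Int ↦ ?Int
      !Bool ↦ ?Bool
        ⊕{more,data,ack} ↦ &{more,data,ack}  (⊕→&)
          [more]
            ⊕{ok,err} ↦ &{ok,err}  (⊕→&)
              [ok]
                X self-dual
              [err]
                end self-dual
          [data]
            ?Str ↦ !Str
              X self-dual
          [ack]
            !Bool ↦ ?Bool
              X self-dual

!Bool.μX.?Int.?Bool.&{more: &{ok: X, err: end}, data: !Str.X, ack: ?Bool.X}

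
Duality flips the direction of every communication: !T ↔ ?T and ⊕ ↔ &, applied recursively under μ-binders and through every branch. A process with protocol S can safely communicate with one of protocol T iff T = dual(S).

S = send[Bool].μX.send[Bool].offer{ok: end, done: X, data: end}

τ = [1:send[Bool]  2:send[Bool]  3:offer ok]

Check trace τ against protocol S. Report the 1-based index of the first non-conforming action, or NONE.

NONE

@1 send[Bool]  ok  now at μX.…
@2 send[Bool]  ok  now at offer{ok: end, done: μX.…, data: end}
@3 offer ok  ok  now at end
τ conforms to S (length 3)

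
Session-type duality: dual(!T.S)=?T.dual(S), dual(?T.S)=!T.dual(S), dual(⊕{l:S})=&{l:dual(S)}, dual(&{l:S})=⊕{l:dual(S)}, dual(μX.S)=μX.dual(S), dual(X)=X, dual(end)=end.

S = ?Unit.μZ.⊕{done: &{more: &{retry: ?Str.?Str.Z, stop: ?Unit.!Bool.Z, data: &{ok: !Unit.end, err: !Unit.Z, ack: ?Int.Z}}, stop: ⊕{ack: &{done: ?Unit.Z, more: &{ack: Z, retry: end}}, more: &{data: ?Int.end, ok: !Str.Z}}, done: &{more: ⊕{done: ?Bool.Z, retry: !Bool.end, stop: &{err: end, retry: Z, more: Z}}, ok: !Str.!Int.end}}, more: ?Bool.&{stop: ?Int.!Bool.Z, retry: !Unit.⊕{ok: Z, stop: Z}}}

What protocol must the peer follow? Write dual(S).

!Unit.μZ.&{done: ⊕{more: ⊕{retry: !Str.!Str.Z, stop: !Unit.?Bool.Z, data: ⊕{ok: ?Unit.end, err: ?Unit.Z, ack: !Int.Z}}, stop: &{ack: ⊕{done: !Unit.Z, more: ⊕{ack: Z, retry: end}}, more: ⊕{data: !Int.end, ok: ?Str.Z}}, done: ⊕{more: &{done: !Bool.Z, retry: ?Bool.end, stop: ⊕{err: end, retry: Z, more: Z}}, ok: ?Str.?Int.end}}, more: !Bool.⊕{stop: !Int.?Bool.Z, retry: ?Unit.&{ok: Z, stop: Z}}}

?Unit ↦ !Unit
  μZ ↦ μZ  (μ self-dual)
    ⊕{done,more} ↦ &{done,more}  (internal→external)
      • done:
        &{more,stop,done} ↦ ⊕{more,stop,done}  (offer→select)
          • more:
            &{retry,stop,data} ↦ ⊕{retry,stop,data}  (offer→select)
              • retry:
                ?Str ↦ !Str
                  ?Str ↦ !Str
                    Z self-dual
              • stop:
                ?Unit ↦ !Unit
                  !Bool ↦ ?Bool
                    Z self-dual
              • data:
                &{ok,err,ack} ↦ ⊕{ok,err,ack}  (offer→select)
                  • ok:
                    !Unit ↦ ?Unit
                      end self-dual
                  • err:
                    !Unit ↦ ?Unit
                      Z self-dual
                  • ack:
                    ?Int ↦ !Int
                      Z self-dual
          • stop:
            ⊕{ack,more} ↦ &{ack,more}  (internal→external)
              • ack:
                &{done,more} ↦ ⊕{done,more}  (offer→select)
                  • done:
                    ?Unit ↦ !Unit
                      Z self-dual
                  • more:
                    &{ack,retry} ↦ ⊕{ack,retry}  (offer→select)
                      • ack:
                        Z self-dual
                      • retry:
                        end self-dual
              • more:
                &{data,ok} ↦ ⊕{data,ok}  (offer→select)
                  • data:
                    ?Int ↦ !Int
                      end self-dual
                  • ok:
                    !Str ↦ ?Str
                      Z self-dual
          • done:
            &{more,ok} ↦ ⊕{more,ok}  (offer→select)
              • more:
                ⊕{done,retry,stop} ↦ &{done,retry,stop}  (internal→external)
                  • done:
                    ?Bool ↦ !Bool
                      Z self-dual
                  • retry:
                    !Bool ↦ ?Bool
                      end self-dual
                  • stop:
                    &{err,retry,more} ↦ ⊕{err,retry,more}  (offer→select)
                      • err:
                        end self-dual
                      • retry:
                        Z self-dual
                      • more:
                        Z self-dual
              • ok:
                !Str ↦ ?Str
                  !Int ↦ ?Int
                    end self-dual
      • more:
        ?Bool ↦ !Bool
          &{stop,retry} ↦ ⊕{stop,retry}  (offer→select)
            • stop:
              ?Int ↦ !Int
                !Bool ↦ ?Bool
                  Z self-dual
            • retry:
              !Unit ↦ ?Unit
                ⊕{ok,stop} ↦ &{ok,stop}  (internal→external)
                  • ok:
                    Z self-dual
                  • stop:
                    Z self-dual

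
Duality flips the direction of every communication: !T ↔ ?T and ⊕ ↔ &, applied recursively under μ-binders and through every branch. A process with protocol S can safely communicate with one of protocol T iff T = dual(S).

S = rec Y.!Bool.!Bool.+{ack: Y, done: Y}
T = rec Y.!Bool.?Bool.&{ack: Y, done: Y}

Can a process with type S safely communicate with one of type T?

NO

rec Y vs rec Y  ok (binder kept)
  !Bool vs !Bool  ✗ same direction on both sides — not dual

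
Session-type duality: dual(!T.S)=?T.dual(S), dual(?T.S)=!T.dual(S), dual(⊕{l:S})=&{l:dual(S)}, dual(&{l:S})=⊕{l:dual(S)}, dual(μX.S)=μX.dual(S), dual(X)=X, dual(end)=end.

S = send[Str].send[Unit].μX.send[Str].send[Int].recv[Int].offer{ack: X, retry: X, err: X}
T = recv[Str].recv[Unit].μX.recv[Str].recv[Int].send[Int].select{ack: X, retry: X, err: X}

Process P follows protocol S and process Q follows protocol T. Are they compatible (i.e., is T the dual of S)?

send[Str] vs recv[Str]  match
  send[Unit] vs recv[Unit]  match
    μX vs μX  match (rec unchanged)
      send[Str] vs recv[Str]  match
        send[Int] vs recv[Int]  match
          recv[Int] vs send[Int]  match
            offer{ack,retry,err} vs select{ack,retry,err}  match label sets agree
              • ack:
                X vs X  match
              • retry:
                X vs X  match
              • err:
                X vs X  match

YES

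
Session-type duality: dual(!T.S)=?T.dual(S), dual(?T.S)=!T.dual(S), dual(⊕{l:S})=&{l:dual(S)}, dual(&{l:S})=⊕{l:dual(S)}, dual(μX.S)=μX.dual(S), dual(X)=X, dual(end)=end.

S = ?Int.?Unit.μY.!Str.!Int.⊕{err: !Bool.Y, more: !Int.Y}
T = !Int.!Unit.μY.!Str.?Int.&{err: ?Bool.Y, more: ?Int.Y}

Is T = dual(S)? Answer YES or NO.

NO

?Int vs !Int  ✓
  ?Unit vs !Unit  ✓
    μY vs μY  ✓ (binder kept)
      !Str vs !Str  ✗ same direction on both sides — not dual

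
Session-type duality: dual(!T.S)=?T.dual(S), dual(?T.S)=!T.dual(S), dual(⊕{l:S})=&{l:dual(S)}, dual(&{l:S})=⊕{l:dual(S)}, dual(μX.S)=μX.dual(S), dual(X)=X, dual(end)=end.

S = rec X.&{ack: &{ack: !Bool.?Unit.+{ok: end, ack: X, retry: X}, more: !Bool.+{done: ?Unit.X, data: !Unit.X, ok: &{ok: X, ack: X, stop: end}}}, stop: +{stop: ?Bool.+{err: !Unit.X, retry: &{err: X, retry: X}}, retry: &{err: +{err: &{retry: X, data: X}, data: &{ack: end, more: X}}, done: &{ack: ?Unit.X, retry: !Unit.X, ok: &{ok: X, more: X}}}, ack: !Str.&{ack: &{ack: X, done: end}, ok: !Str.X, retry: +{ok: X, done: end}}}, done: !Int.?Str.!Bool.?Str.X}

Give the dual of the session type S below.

rec X = rec X  (μ self-dual)
  &{ack,stop,done} = +{ack,stop,done}  (offer→select)
    • ack:
      &{ack,more} = +{ack,more}  (offer→select)
        • ack:
          !Bool = ?Bool
            ?Unit = !Unit
              +{ok,ack,retry} = &{ok,ack,retry}  (internal→external)
                • ok:
                  end ↦ end
                • ack:
                  X ↦ X
                • retry:
                  X ↦ X
        • more:
          !Bool = ?Bool
            +{done,data,ok} = &{done,data,ok}  (internal→external)
              • done:
                ?Unit = !Unit
                  X ↦ X
              • data:
                !Unit = ?Unit
                  X ↦ X
              • ok:
                &{ok,ack,stop} = +{ok,ack,stop}  (offer→select)
                  • ok:
                    X ↦ X
                  • ack:
                    X ↦ X
                  • stop:
                    end ↦ end
    • stop:
      +{stop,retry,ack} = &{stop,retry,ack}  (internal→external)
        • stop:
          ?Bool = !Bool
            +{err,retry} = &{err,retry}  (internal→external)
              • err:
                !Unit = ?Unit
                  X ↦ X
              • retry:
                &{err,retry} = +{err,retry}  (offer→select)
                  • err:
                    X ↦ X
                  • retry:
                    X ↦ X
        • retry:
          &{err,done} = +{err,done}  (offer→select)
            • err:
              +{err,data} = &{err,data}  (internal→external)
                • err:
                  &{retry,data} = +{retry,data}  (offer→select)
                    • retry:
                      X ↦ X
                    • data:
                      X ↦ X
                • data:
                  &{ack,more} = +{ack,more}  (offer→select)
                    • ack:
                      end ↦ end
                    • more:
                      X ↦ X
            • done:
              &{ack,retry,ok} = +{ack,retry,ok}  (offer→select)
                • ack:
                  ?Unit = !Unit
                    X ↦ X
                • retry:
                  !Unit = ?Unit
                    X ↦ X
                • ok:
                  &{ok,more} = +{ok,more}  (offer→select)
                    • ok:
                      X ↦ X
                    • more:
                      X ↦ X
        • ack:
          !Str = ?Str
            &{ack,ok,retry} = +{ack,ok,retry}  (offer→select)
              • ack:
                &{ack,done} = +{ack,done}  (offer→select)
                  • ack:
                    X ↦ X
                  • done:
                    end ↦ end
              • ok:
                !Str = ?Str
                  X ↦ X
              • retry:
                +{ok,done} = &{ok,done}  (internal→external)
                  • ok:
                    X ↦ X
                  • done:
                    end ↦ end
    • done:
      !Int = ?Int
        ?Str = !Str
          !Bool = ?Bool
            ?Str = !Str
              X ↦ X

rec X.+{ack: +{ack: ?Bool.!Unit.&{ok: end, ack: X, retry: X}, more: ?Bool.&{done: !Unit.X, data: ?Unit.X, ok: +{ok: X, ack: X, stop: end}}}, stop: &{stop: !Bool.&{err: ?Unit.X, retry: +{err: X, retry: X}}, retry: +{err: &{err: +{retry: X, data: X}, data: +{ack: end, more: X}}, done: +{ack: !Unit.X, retry: ?Unit.X, ok: +{ok: X, more: X}}}, ack: ?Str.+{ack: +{ack: X, done: end}, ok: ?Str.X, retry: &{ok: X, done: end}}}, done: ?Int.!Str.?Bool.!Str.X}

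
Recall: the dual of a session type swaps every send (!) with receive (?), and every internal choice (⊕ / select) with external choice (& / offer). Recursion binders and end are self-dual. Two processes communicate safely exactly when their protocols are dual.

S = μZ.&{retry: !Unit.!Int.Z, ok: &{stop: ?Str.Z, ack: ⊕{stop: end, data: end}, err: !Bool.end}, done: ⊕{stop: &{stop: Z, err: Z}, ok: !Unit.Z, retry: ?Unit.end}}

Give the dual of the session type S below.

μZ.⊕{retry: ?Unit.?Int.Z, ok: ⊕{stop: !Str.Z, ack: &{stop: end, data: end}, err: ?Bool.end}, done: &{stop: ⊕{stop: Z, err: Z}, ok: ?Unit.Z, retry: !Unit.end}}

μZ ↦ μZ  (rec unchanged)
  &{retry,ok,done} ↦ ⊕{retry,ok,done}  (external→internal)
    [retry]
      !Unit ↦ ?Unit
        !Int ↦ ?Int
          Z ↦ Z
    [ok]
      &{stop,ack,err} ↦ ⊕{stop,ack,err}  (external→internal)
        [stop]
          ?Str ↦ !Str
            Z ↦ Z
        [ack]
          ⊕{stop,data} ↦ &{stop,data}  (internal→external)
            [stop]
              end ↦ end
            [data]
              end ↦ end
        [err]
          !Bool ↦ ?Bool
            end ↦ end
    [done]
      ⊕{stop,ok,retry} ↦ &{stop,ok,retry}  (internal→external)
        [stop]
          &{stop,err} ↦ ⊕{stop,err}  (external→internal)
            [stop]
              Z ↦ Z
            [err]
              Z ↦ Z
        [ok]
          !Unit ↦ ?Unit
            Z ↦ Z
        [retry]
          ?Unit ↦ !Unit
            end ↦ end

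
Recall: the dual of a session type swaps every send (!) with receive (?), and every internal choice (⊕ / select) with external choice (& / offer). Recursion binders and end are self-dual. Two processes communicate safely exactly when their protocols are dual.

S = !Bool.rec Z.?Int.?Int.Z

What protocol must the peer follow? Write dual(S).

?Bool.rec Z.!Int.!Int.Z

!Bool ↦ ?Bool
  rec Z ↦ rec Z  (binder kept)
    ?Int ↦ !Int
      ?Int ↦ !Int
        Z self-dual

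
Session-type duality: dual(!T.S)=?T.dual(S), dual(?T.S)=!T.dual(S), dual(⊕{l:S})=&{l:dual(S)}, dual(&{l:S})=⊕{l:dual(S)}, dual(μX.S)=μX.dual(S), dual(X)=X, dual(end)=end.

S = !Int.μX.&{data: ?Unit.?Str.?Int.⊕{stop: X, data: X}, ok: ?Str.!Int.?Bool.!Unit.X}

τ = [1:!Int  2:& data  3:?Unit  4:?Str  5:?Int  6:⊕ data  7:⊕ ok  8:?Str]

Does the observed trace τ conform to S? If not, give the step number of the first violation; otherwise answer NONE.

[1] !Int  ✓  state: μX.…
[2] & data  ✓  state: ?Unit.?Str.?Int.⊕{stop: μX.…, data: μX.…}
[3] ?Unit  ✓  state: ?Str.?Int.⊕{stop: μX.…, data: μX.…}
[4] ?Str  ✓  state: ?Int.⊕{stop: μX.…, data: μX.…}
[5] ?Int  ✓  state: ⊕{stop: μX.…, data: μX.…}
[6] ⊕ data  ✓  state: μX.…
[7] got ⊕ ok, protocol expects & data or & ok  ✗

7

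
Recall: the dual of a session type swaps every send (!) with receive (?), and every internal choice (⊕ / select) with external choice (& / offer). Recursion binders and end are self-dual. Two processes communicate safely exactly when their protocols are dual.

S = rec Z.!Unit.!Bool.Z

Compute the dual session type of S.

rec Z → rec Z  (binder kept)
  !Unit → ?Unit
    !Bool → ?Bool
      Z self-dual

rec Z.?Unit.?Bool.Z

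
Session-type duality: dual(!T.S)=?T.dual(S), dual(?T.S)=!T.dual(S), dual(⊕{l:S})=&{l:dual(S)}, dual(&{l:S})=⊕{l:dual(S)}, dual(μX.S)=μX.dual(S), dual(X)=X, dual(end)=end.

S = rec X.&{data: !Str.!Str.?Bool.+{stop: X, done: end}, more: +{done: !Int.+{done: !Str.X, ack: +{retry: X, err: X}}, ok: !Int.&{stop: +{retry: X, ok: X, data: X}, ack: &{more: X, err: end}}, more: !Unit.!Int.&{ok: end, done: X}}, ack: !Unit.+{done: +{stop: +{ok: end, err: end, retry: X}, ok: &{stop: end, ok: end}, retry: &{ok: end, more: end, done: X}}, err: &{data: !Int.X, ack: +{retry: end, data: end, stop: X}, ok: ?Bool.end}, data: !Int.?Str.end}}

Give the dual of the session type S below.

rec X = rec X  (rec unchanged)
  &{data,more,ack} = +{data,more,ack}  (offer→select)
    [data]
      !Str = ?Str
        !Str = ?Str
          ?Bool = !Bool
            +{stop,done} = &{stop,done}  (internal→external)
              [stop]
                X ↦ X
              [done]
                end ↦ end
    [more]
      +{done,ok,more} = &{done,ok,more}  (internal→external)
        [done]
          !Int = ?Int
            +{done,ack} = &{done,ack}  (internal→external)
              [done]
                !Str = ?Str
                  X ↦ X
              [ack]
                +{retry,err} = &{retry,err}  (internal→external)
                  [retry]
                    X ↦ X
                  [err]
                    X ↦ X
        [ok]
          !Int = ?Int
            &{stop,ack} = +{stop,ack}  (offer→select)
              [stop]
                +{retry,ok,data} = &{retry,ok,data}  (internal→external)
                  [retry]
                    X ↦ X
                  [ok]
                    X ↦ X
                  [data]
                    X ↦ X
              [ack]
                &{more,err} = +{more,err}  (offer→select)
                  [more]
                    X ↦ X
                  [err]
                    end ↦ end
        [more]
          !Unit = ?Unit
            !Int = ?Int
              &{ok,done} = +{ok,done}  (offer→select)
                [ok]
                  end ↦ end
                [done]
                  X ↦ X
    [ack]
      !Unit = ?Unit
        +{done,err,data} = &{done,err,data}  (internal→external)
          [done]
            +{stop,ok,retry} = &{stop,ok,retry}  (internal→external)
              [stop]
                +{ok,err,retry} = &{ok,err,retry}  (internal→external)
                  [ok]
                    end ↦ end
                  [err]
                    end ↦ end
                  [retry]
                    X ↦ X
              [ok]
                &{stop,ok} = +{stop,ok}  (offer→select)
                  [stop]
                    end ↦ end
                  [ok]
                    end ↦ end
              [retry]
                &{ok,more,done} = +{ok,more,done}  (offer→select)
                  [ok]
                    end ↦ end
                  [more]
                    end ↦ end
                  [done]
                    X ↦ X
          [err]
            &{data,ack,ok} = +{data,ack,ok}  (offer→select)
              [data]
                !Int = ?Int
                  X ↦ X
              [ack]
                +{retry,data,stop} = &{retry,data,stop}  (internal→external)
                  [retry]
                    end ↦ end
                  [data]
                    end ↦ end
                  [stop]
                    X ↦ X
              [ok]
                ?Bool = !Bool
                  end ↦ end
          [data]
            !Int = ?Int
              ?Str = !Str
                end ↦ end

rec X.+{data: ?Str.?Str.!Bool.&{stop: X, done: end}, more: &{done: ?Int.&{done: ?Str.X, ack: &{retry: X, err: X}}, ok: ?Int.+{stop: &{retry: X, ok: X, data: X}, ack: +{more: X, err: end}}, more: ?Unit.?Int.+{ok: end, done: X}}, ack: ?Unit.&{done: &{stop: &{ok: end, err: end, retry: X}, ok: +{stop: end, ok: end}, retry: +{ok: end, more: end, done: X}}, err: +{data: ?Int.X, ack: &{retry: end, data: end, stop: X}, ok: !Bool.end}, data: ?Int.!Str.end}}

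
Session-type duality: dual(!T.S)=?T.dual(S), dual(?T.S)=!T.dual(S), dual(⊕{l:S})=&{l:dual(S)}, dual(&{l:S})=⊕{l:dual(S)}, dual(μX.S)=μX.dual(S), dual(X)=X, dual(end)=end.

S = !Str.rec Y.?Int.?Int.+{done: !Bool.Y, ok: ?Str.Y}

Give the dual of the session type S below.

!Str = ?Str
  rec Y = rec Y  (binder kept)
    ?Int = !Int
      ?Int = !Int
        +{done,ok} = &{done,ok}  (internal→external)
          case done:
            !Bool = ?Bool
              Y self-dual
          case ok:
            ?Str = !Str
              Y self-dual

?Str.rec Y.!Int.!Int.&{done: ?Bool.Y, ok: !Str.Y}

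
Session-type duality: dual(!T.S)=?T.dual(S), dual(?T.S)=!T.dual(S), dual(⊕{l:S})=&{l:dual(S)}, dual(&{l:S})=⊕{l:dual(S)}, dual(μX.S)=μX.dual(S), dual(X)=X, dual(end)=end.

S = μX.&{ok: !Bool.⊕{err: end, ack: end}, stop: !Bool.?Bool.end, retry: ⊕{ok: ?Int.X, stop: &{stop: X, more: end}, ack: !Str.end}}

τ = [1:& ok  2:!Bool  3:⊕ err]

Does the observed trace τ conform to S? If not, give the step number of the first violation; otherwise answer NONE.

NONE

@1 & ok  match  now at !Bool.⊕{err: end, ack: end}
@2 !Bool  match  now at ⊕{err: end, ack: end}
@3 ⊕ err  match  now at end
trace exhausted — no violation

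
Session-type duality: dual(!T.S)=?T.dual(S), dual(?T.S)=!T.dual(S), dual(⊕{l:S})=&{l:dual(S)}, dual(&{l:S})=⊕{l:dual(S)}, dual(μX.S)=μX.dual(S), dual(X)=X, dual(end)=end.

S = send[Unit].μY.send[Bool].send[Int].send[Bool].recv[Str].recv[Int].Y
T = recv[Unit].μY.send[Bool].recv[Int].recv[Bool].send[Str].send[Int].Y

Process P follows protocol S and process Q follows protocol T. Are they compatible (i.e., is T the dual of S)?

send[Unit] ‖ recv[Unit]  match
  μY ‖ μY  match (rec unchanged)
    send[Bool] ‖ send[Bool]  ✗ same direction on both sides — not dual

NO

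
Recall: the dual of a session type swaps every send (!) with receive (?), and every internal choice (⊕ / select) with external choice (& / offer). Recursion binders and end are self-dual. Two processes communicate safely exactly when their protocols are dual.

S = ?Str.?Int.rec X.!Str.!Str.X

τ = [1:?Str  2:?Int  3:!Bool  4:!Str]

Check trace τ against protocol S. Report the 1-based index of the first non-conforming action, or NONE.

[1] ?Str  ok  now at ?Int.rec X.…
[2] ?Int  ok  now at rec X.…
[3] got !Bool, protocol expects !Str  ✗

3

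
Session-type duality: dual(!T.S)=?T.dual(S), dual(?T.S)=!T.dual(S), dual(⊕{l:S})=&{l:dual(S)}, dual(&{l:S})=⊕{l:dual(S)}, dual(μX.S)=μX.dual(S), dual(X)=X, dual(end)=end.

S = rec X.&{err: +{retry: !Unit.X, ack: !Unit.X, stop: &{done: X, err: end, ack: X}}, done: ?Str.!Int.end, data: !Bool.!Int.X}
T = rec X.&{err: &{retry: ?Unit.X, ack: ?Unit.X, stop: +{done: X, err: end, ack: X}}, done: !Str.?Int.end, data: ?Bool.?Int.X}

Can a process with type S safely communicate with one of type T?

rec X | rec X  match (μ self-dual)
  &{err,done,data} | &{err,done,data}  ✗ choice polarity not flipped — not dual

NO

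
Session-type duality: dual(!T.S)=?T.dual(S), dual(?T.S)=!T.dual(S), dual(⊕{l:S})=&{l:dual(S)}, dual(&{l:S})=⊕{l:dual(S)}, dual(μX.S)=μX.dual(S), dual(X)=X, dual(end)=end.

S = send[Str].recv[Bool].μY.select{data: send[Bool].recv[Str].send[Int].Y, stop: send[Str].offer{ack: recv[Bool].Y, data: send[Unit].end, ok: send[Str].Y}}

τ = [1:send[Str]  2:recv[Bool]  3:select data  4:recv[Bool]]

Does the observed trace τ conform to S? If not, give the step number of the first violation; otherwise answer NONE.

4

@1 send[Str]  ✓  cont: recv[Bool].μY.…
@2 recv[Bool]  ✓  cont: μY.…
@3 select data  ✓  cont: send[Bool].recv[Str].send[Int].μY.…
@4 got recv[Bool], protocol expects send[Bool]  ✗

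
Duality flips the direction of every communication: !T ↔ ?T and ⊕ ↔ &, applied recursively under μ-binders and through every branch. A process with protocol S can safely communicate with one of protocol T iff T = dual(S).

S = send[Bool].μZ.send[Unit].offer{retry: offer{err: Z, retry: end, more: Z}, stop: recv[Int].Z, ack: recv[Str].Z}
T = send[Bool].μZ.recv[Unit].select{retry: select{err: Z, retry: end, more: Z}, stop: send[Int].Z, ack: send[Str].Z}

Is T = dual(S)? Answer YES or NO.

NO

send[Bool] | send[Bool]  ✗ same direction on both sides — not dual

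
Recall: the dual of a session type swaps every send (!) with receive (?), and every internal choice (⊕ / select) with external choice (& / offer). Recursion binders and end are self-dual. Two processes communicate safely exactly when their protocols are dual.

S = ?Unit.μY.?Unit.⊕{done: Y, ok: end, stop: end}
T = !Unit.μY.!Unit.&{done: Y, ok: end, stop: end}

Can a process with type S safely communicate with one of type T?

YES

?Unit ‖ !Unit  ✓
  μY ‖ μY  ✓ (binder kept)
    ?Unit ‖ !Unit  ✓
      ⊕{done,ok,stop} ‖ &{done,ok,stop}  ✓ labels match
        [done]
          Y ‖ Y  ✓
        [ok]
          end ‖ end  ✓
        [stop]
          end ‖ end  ✓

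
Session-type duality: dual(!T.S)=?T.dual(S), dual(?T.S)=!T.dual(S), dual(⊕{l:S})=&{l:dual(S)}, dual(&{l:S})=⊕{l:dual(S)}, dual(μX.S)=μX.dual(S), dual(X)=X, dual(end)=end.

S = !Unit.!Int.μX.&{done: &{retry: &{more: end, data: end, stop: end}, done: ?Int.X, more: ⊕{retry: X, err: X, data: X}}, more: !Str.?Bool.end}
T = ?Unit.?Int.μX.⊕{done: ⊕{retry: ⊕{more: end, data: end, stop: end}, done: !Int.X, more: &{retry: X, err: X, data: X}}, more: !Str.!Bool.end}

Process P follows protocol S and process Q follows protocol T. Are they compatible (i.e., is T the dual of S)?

NO

!Unit ‖ ?Unit  ✓
  !Int ‖ ?Int  ✓
    μX ‖ μX  ✓ (binder kept)
      &{done,more} ‖ ⊕{done,more}  ✓ same labels
        case done:
          &{retry,done,more} ‖ ⊕{retry,done,more}  ✓ same labels
            case retry:
              &{more,data,stop} ‖ ⊕{more,data,stop}  ✓ same labels
                case more:
                  end ‖ end  ✓
                case data:
                  end ‖ end  ✓
                case stop:
                  end ‖ end  ✓
            case done:
              ?Int ‖ !Int  ✓
                X ‖ X  ✓
            case more:
              ⊕{retry,err,data} ‖ &{retry,err,data}  ✓ same labels
                case retry:
                  X ‖ X  ✓
                case err:
                  X ‖ X  ✓
                case data:
                  X ‖ X  ✓
        case more:
          !Str ‖ !Str  ✗ same direction on both sides — not dual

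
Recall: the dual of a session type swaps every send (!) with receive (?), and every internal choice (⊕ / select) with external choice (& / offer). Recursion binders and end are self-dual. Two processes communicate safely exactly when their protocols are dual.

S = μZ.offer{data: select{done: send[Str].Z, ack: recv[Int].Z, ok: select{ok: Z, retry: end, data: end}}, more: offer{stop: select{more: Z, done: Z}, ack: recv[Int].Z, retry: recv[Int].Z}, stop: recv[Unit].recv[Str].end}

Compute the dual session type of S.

μZ.select{data: offer{done: recv[Str].Z, ack: send[Int].Z, ok: offer{ok: Z, retry: end, data: end}}, more: select{stop: offer{more: Z, done: Z}, ack: send[Int].Z, retry: send[Int].Z}, stop: send[Unit].send[Str].end}

μZ = μZ  (binder kept)
  offer{data,more,stop} = select{data,more,stop}  (external→internal)
    • data:
      select{done,ack,ok} = offer{done,ack,ok}  (⊕→&)
        • done:
          send[Str] = recv[Str]
            dual(Z) = Z
        • ack:
          recv[Int] = send[Int]
            dual(Z) = Z
        • ok:
          select{ok,retry,data} = offer{ok,retry,data}  (⊕→&)
            • ok:
              dual(Z) = Z
            • retry:
              dual(end) = end
            • data:
              dual(end) = end
    • more:
      offer{stop,ack,retry} = select{stop,ack,retry}  (external→internal)
        • stop:
          select{more,done} = offer{more,done}  (⊕→&)
            • more:
              dual(Z) = Z
            • done:
              dual(Z) = Z
        • ack:
          recv[Int] = send[Int]
            dual(Z) = Z
        • retry:
          recv[Int] = send[Int]
            dual(Z) = Z
    • stop:
      recv[Unit] = send[Unit]
        recv[Str] = send[Str]
          dual(end) = end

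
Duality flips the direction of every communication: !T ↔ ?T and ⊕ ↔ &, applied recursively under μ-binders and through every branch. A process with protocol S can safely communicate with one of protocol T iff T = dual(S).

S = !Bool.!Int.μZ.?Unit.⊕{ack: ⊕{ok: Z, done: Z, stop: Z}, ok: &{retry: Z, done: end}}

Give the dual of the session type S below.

!Bool ↦ ?Bool
  !Int ↦ ?Int
    μZ ↦ μZ  (μ self-dual)
      ?Unit ↦ !Unit
        ⊕{ack,ok} ↦ &{ack,ok}  (⊕→&)
          [ack]
            ⊕{ok,done,stop} ↦ &{ok,done,stop}  (⊕→&)
              [ok]
                dual(Z) = Z
              [done]
                dual(Z) = Z
              [stop]
                dual(Z) = Z
          [ok]
            &{retry,done} ↦ ⊕{retry,done}  (external→internal)
              [retry]
                dual(Z) = Z
              [done]
                dual(end) = end

?Bool.?Int.μZ.!Unit.&{ack: &{ok: Z, done: Z, stop: Z}, ok: ⊕{retry: Z, done: end}}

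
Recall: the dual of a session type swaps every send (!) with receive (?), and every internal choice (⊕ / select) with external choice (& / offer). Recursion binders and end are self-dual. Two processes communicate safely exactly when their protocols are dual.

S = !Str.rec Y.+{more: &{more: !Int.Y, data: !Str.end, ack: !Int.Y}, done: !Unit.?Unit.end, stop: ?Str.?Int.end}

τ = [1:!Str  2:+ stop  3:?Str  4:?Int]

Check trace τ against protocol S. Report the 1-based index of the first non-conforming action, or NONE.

NONE

step 1: !Str  ✓  state: rec Y.…
step 2: + stop  ✓  state: ?Str.?Int.end
step 3: ?Str  ✓  state: ?Int.end
step 4: ?Int  ✓  state: end
trace exhausted — no violation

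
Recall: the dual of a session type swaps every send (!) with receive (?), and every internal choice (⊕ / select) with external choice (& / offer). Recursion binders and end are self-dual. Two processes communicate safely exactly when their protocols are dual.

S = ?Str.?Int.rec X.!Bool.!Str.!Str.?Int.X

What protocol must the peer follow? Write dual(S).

!Str.!Int.rec X.?Bool.?Str.?Str.!Int.X

?Str = !Str
  ?Int = !Int
    rec X = rec X  (rec unchanged)
      !Bool = ?Bool
        !Str = ?Str
          !Str = ?Str
            ?Int = !Int
              X self-dual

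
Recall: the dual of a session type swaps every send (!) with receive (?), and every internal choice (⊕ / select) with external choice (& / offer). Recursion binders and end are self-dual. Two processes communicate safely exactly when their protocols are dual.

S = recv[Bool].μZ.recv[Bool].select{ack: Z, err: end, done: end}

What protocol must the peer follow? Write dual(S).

send[Bool].μZ.send[Bool].offer{ack: Z, err: end, done: end}

recv[Bool] → send[Bool]
  μZ → μZ  (μ self-dual)
    recv[Bool] → send[Bool]
      select{ack,err,done} → offer{ack,err,done}  (internal→external)
        case ack:
          Z ↦ Z
        case err:
          end ↦ end
        case done:
          end ↦ end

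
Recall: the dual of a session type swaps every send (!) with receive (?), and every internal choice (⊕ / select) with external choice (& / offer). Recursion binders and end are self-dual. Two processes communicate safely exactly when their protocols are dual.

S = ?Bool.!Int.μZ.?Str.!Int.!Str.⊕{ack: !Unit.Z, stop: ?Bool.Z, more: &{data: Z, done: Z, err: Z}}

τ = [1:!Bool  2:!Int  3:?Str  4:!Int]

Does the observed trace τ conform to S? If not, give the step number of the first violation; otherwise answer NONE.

@1 got !Bool, protocol expects ?Bool  ✗

1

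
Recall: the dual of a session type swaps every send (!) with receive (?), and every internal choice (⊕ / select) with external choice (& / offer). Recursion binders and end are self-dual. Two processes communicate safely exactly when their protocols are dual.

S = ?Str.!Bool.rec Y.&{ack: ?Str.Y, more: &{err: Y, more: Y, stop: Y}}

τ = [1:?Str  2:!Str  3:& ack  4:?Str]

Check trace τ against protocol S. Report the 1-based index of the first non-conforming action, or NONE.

2

step 1: ?Str  match  residual = !Bool.rec Y.…
step 2: got !Str, protocol expects !Bool  ✗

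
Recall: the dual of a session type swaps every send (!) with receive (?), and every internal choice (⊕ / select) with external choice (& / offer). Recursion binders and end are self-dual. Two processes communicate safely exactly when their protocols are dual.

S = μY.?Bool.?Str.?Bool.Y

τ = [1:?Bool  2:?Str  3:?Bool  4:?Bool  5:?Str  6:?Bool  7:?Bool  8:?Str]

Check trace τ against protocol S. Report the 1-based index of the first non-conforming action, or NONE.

[1] ?Bool  match  now at ?Str.?Bool.μY.…
[2] ?Str  match  now at ?Bool.μY.…
[3] ?Bool  match  now at μY.…
[4] ?Bool  match  now at ?Str.?Bool.μY.…
[5] ?Str  match  now at ?Bool.μY.…
[6] ?Bool  match  now at μY.…
[7] ?Bool  match  now at ?Str.?Bool.μY.…
[8] ?Str  match  now at ?Bool.μY.…
τ conforms to S (length 8)

NONE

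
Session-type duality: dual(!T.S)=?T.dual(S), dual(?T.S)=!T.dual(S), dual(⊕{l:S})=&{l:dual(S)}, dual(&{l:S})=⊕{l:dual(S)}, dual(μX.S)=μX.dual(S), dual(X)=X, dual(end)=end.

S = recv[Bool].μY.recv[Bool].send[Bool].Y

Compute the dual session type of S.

send[Bool].μY.send[Bool].recv[Bool].Y

recv[Bool] = send[Bool]
  μY = μY  (binder kept)
    recv[Bool] = send[Bool]
      send[Bool] = recv[Bool]
        dual(Y) = Y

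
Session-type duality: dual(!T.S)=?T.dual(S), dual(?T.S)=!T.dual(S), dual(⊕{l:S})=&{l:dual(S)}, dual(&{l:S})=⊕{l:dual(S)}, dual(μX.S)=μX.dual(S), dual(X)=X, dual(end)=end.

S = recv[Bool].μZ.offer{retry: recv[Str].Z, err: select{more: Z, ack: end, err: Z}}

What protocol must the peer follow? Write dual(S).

send[Bool].μZ.select{retry: send[Str].Z, err: offer{more: Z, ack: end, err: Z}}

recv[Bool] ↦ send[Bool]
  μZ ↦ μZ  (rec unchanged)
    offer{retry,err} ↦ select{retry,err}  (external→internal)
      case retry:
        recv[Str] ↦ send[Str]
          Z ↦ Z
      case err:
        select{more,ack,err} ↦ offer{more,ack,err}  (select→offer)
          case more:
            Z ↦ Z
          case ack:
            end ↦ end
          case err:
            Z ↦ Z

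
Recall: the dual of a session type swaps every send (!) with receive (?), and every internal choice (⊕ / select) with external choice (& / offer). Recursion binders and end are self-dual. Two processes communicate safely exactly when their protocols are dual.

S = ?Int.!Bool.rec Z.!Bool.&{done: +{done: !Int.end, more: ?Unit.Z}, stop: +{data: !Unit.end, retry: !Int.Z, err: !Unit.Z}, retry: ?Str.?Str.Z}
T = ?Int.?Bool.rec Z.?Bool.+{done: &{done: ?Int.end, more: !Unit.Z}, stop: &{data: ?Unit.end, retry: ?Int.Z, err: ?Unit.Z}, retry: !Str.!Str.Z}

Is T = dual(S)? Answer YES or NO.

?Int | ?Int  ✗ same direction on both sides — not dual

NO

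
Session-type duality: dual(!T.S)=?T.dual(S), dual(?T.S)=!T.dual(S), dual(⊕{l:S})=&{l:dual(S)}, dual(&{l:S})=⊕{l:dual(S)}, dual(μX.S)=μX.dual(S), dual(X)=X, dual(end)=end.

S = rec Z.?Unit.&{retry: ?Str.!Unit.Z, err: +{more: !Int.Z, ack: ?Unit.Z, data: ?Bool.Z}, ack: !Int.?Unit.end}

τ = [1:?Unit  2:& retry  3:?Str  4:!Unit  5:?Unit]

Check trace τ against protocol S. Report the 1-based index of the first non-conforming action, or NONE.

NONE

@1 ?Unit  match  now at &{retry: ?Str.!Unit.rec Z.…, err: +{more: !Int.rec Z.…, ack: ?Unit.rec Z.…, data: ?Bool.rec Z.…}, ack: !Int.?Unit.end}
@2 & retry  match  now at ?Str.!Unit.rec Z.…
@3 ?Str  match  now at !Unit.rec Z.…
@4 !Unit  match  now at rec Z.…
@5 ?Unit  match  now at &{retry: ?Str.!Unit.rec Z.…, err: +{more: !Int.rec Z.…, ack: ?Unit.rec Z.…, data: ?Bool.rec Z.…}, ack: !Int.?Unit.end}
trace exhausted — no violation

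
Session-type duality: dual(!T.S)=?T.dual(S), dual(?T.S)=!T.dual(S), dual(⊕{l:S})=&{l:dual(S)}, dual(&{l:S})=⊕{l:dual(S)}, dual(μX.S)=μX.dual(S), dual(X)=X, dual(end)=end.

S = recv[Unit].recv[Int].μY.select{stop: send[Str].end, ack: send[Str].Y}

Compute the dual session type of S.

recv[Unit] = send[Unit]
  recv[Int] = send[Int]
    μY = μY  (binder kept)
      select{stop,ack} = offer{stop,ack}  (select→offer)
        • stop:
          send[Str] = recv[Str]
            end ↦ end
        • ack:
          send[Str] = recv[Str]
            Y ↦ Y

send[Unit].send[Int].μY.offer{stop: recv[Str].end, ack: recv[Str].Y}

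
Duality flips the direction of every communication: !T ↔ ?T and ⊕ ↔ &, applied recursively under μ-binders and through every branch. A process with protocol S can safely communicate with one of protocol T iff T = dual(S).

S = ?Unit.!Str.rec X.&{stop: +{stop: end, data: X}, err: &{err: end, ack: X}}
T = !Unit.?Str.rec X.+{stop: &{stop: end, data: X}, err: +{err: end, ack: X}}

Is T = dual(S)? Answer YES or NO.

?Unit | !Unit  ok
  !Str | ?Str  ok
    rec X | rec X  ok (binder kept)
      &{stop,err} | +{stop,err}  ok labels match
        case stop:
          +{stop,data} | &{stop,data}  ok labels match
            case stop:
              end | end  ok
            case data:
              X | X  ok
        case err:
          &{err,ack} | +{err,ack}  ok labels match
            case err:
              end | end  ok
            case ack:
              X | X  ok

YES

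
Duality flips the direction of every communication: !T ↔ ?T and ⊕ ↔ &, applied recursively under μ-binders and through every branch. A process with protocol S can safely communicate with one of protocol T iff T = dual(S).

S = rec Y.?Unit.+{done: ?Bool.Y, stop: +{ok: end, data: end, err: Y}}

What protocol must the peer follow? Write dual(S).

rec Y = rec Y  (μ self-dual)
  ?Unit = !Unit
    +{done,stop} = &{done,stop}  (select→offer)
      • done:
        ?Bool = !Bool
          dual(Y) = Y
      • stop:
        +{ok,data,err} = &{ok,data,err}  (select→offer)
          • ok:
            dual(end) = end
          • data:
            dual(end) = end
          • err:
            dual(Y) = Y

rec Y.!Unit.&{done: !Bool.Y, stop: &{ok: end, data: end, err: Y}}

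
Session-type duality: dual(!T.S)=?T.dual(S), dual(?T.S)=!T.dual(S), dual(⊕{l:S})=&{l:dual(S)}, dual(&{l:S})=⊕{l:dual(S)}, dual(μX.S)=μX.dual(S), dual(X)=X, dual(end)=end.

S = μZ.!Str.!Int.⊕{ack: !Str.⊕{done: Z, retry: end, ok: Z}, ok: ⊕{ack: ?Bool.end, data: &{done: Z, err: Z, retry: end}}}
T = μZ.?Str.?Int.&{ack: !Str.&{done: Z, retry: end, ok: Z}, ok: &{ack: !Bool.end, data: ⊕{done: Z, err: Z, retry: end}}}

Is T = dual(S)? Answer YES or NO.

μZ | μZ  ok (binder kept)
  !Str | ?Str  ok
    !Int | ?Int  ok
      ⊕{ack,ok} | &{ack,ok}  ok same labels
        • ack:
          !Str | !Str  ✗ same direction on both sides — not dual

NO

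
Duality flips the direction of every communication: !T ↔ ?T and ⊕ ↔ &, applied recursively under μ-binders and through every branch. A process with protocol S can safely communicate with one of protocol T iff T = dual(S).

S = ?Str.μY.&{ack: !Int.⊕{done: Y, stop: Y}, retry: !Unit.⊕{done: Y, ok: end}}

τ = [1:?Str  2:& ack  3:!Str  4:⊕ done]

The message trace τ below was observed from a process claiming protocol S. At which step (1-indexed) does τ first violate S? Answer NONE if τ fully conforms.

3

@1 ?Str  match  residual = μY.…
@2 & ack  match  residual = !Int.⊕{done: μY.…, stop: μY.…}
@3 got !Str, protocol expects !Int  ✗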